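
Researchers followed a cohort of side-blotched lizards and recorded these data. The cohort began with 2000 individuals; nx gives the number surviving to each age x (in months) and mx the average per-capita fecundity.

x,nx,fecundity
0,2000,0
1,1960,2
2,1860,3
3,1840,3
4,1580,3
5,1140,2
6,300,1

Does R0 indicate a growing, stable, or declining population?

lx = nx/n0 = nx/2000: 1, 0.98, 0.93, 0.92, 0.79, 0.57, 0.15
R0 = Σ lx·mx = 0 + 1.96 + 2.79 + 2.76 + 2.37 + 1.14 + 0.15 = 11.17
R0 > 1, so the population is growing.

growing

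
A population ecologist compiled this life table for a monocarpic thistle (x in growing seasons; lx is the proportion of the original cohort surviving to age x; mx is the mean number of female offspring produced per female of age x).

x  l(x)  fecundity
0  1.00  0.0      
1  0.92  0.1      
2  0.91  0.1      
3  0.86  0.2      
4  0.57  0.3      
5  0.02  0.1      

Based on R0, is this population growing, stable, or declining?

declining

R0 = Σ lx·mx = 0 + 0.092 + 0.091 + 0.172 + 0.171 + 0.002 = 0.528
R0 < 1, so the population is declining.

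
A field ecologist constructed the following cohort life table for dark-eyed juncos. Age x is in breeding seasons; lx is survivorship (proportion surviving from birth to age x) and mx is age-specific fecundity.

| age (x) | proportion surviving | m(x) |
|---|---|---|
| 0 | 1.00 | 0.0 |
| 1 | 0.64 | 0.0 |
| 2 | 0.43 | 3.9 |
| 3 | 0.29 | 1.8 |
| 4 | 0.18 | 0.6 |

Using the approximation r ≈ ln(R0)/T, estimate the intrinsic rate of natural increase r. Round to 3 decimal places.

R0 = Σ lx·mx = 0 + 0 + 1.677 + 0.522 + 0.108 = 2.307
Σ x·lx·mx = 5.352; T = 5.352/2.307 = 2.3199…
r ≈ ln(R0)/T = ln(2.307)/2.3199… = 0.36034… → 0.360

0.360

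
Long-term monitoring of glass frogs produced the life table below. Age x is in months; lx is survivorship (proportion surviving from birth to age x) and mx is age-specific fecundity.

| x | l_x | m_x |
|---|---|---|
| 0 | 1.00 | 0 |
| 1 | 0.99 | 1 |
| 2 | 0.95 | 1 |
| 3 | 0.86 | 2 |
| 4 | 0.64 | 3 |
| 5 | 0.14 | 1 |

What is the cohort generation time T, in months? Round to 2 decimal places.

lx·mx: 0, 0.99, 0.95, 1.72, 1.92, 0.14 → R0 = 5.72
x·lx·mx: 0, 0.99, 1.9, 5.16, 7.68, 0.7 → Σ = 16.43
T = 16.43 / 5.72 = 2.872378… → 2.87

2.87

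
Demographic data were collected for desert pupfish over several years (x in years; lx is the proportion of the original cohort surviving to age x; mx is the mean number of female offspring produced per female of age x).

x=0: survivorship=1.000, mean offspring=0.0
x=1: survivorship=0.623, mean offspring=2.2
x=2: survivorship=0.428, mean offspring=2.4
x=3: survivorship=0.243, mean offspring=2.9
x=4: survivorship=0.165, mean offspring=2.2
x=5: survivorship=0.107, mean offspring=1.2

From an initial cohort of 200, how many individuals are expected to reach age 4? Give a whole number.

33

Expected survivors = N0 · l_4 = 200 × 0.165 = 33 → 33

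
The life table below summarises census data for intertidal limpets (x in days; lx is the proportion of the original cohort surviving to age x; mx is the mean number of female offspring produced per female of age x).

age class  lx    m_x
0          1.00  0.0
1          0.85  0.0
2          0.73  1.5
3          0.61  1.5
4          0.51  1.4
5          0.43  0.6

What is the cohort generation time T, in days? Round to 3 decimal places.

3.045

lx·mx: 0, 0, 1.095, 0.915, 0.714, 0.258 → R0 = 2.982
x·lx·mx: 0, 0, 2.19, 2.745, 2.856, 1.29 → Σ = 9.081
T = 9.081 / 2.982 = 3.045272… → 3.045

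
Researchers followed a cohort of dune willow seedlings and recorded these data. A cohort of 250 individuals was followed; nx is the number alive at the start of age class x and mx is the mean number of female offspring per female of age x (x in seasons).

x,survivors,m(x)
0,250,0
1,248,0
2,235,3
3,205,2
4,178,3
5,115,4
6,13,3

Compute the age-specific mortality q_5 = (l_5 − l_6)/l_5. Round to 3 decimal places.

0.887

lx = nx/n0 = nx/250: 1, 0.992, 0.94, 0.82, 0.712, 0.46, 0.052
q_5 = (l_5 − l_6) / l_5 = (0.46 − 0.052) / 0.46
     = 0.408 / 0.46 = 0.886957… → 0.887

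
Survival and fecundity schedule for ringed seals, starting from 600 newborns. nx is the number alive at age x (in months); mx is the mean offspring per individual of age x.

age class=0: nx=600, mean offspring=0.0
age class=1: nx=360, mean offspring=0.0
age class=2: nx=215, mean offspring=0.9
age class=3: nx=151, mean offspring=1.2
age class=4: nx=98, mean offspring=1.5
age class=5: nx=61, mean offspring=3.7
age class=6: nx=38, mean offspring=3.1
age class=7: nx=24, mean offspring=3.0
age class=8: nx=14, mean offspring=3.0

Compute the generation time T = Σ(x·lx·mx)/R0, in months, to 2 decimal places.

lx = nx/n0 = nx/600: 1, 0.6, 0.35833…, 0.25167…, 0.16333…, 0.10167…, 0.06333…, 0.04, 0.02333…
lx·mx: 0, 0, 0.3225…, 0.302…, 0.245…, 0.376167…, 0.196333…, 0.12, 0.07… → R0 = 1.632…
x·lx·mx: 0, 0, 0.645…, 0.906…, 0.98…, 1.880833…, 1.178…, 0.84, 0.56… → Σ = 6.989833…
T = 6.989833… / 1.632… = 4.282986… → 4.28

4.28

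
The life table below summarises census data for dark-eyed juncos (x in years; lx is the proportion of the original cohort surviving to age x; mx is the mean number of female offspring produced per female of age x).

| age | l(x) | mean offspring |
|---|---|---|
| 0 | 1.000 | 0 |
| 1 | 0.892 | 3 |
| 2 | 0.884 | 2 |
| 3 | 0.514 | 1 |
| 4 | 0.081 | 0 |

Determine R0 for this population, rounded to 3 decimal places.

4.958

lx·mx by age: 0, 2.676, 1.768, 0.514, 0
R0 = Σ lx·mx = 4.958 → 4.958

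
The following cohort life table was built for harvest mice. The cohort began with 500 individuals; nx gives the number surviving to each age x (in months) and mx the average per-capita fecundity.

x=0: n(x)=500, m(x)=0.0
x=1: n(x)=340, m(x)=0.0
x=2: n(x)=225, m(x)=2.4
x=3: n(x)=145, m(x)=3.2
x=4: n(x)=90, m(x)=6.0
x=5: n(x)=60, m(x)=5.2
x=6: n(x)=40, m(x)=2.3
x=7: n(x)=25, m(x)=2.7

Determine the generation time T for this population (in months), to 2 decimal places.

lx = nx/n0 = nx/500: 1, 0.68, 0.45, 0.29, 0.18, 0.12, 0.08, 0.05
lx·mx: 0, 0, 1.08, 0.928, 1.08, 0.624, 0.184, 0.135 → R0 = 4.031
x·lx·mx: 0, 0, 2.16, 2.784, 4.32, 3.12, 1.104, 0.945 → Σ = 14.433
T = 14.433 / 4.031 = 3.580501… → 3.58

3.58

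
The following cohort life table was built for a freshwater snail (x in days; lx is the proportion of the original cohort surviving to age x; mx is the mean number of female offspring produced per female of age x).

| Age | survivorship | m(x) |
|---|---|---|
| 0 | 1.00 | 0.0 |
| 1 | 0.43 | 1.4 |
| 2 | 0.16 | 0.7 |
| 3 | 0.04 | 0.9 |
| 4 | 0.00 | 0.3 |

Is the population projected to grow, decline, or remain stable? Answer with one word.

R0 = Σ lx·mx = 0 + 0.602 + 0.112 + 0.036 + 0 = 0.75
R0 < 1, so the population is declining.

declining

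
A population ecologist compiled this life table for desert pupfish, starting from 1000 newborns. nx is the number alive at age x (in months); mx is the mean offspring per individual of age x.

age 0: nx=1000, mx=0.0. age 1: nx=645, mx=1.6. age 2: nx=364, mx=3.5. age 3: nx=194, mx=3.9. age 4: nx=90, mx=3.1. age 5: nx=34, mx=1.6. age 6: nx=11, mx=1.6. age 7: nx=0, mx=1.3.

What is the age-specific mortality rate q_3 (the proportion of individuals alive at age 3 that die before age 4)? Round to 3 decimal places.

lx = nx/n0 = nx/1000: 1, 0.645, 0.364, 0.194, 0.09, 0.034, 0.011, 0
q_3 = (l_3 − l_4) / l_3 = (0.194 − 0.09) / 0.194
     = 0.104 / 0.194 = 0.536082… → 0.536

0.536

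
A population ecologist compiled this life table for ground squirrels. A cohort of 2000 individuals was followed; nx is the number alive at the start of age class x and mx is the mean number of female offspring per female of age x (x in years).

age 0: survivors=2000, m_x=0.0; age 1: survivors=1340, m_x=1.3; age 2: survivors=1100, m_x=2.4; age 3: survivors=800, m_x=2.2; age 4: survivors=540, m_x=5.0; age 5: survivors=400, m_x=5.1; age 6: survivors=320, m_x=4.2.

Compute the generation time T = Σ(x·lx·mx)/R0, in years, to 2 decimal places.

lx = nx/n0 = nx/2000: 1, 0.67, 0.55, 0.4, 0.27, 0.2, 0.16
lx·mx: 0, 0.871, 1.32, 0.88, 1.35, 1.02, 0.672 → R0 = 6.113
x·lx·mx: 0, 0.871, 2.64, 2.64, 5.4, 5.1, 4.032 → Σ = 20.683
T = 20.683 / 6.113 = 3.383445… → 3.38

3.38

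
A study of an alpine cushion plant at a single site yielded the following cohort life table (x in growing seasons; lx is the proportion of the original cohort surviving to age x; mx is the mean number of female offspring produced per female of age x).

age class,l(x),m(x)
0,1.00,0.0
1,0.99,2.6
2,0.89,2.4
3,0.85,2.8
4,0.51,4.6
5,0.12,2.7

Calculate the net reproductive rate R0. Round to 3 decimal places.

9.760

lx·mx by age: 0, 2.574, 2.136, 2.38, 2.346, 0.324
R0 = Σ lx·mx = 9.76 → 9.760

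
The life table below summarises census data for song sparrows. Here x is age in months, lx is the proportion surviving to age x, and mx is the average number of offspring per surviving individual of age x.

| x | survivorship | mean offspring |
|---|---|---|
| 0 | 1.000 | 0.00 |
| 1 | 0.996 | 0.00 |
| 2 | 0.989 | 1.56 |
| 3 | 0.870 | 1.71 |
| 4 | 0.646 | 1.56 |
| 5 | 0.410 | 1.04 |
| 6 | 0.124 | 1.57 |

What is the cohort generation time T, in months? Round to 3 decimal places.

lx·mx: 0, 0, 1.54284, 1.4877, 1.00776, 0.4264, 0.19468 → R0 = 4.65938
x·lx·mx: 0, 0, 3.08568, 4.4631, 4.03104, 2.132, 1.16808 → Σ = 14.8799
T = 14.8799 / 4.65938 = 3.193536… → 3.194

3.194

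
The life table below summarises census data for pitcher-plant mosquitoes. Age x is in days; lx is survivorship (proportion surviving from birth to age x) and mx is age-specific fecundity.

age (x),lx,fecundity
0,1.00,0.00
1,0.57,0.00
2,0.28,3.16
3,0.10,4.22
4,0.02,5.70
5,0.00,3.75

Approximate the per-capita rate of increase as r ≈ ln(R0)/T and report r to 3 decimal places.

R0 = Σ lx·mx = 0 + 0 + 0.8848 + 0.422 + 0.114 + 0 = 1.4208
Σ x·lx·mx = 3.4916; T = 3.4916/1.4208 = 2.45749…
r ≈ ln(R0)/T = ln(1.4208)/2.45749… = 0.14292… → 0.143

0.143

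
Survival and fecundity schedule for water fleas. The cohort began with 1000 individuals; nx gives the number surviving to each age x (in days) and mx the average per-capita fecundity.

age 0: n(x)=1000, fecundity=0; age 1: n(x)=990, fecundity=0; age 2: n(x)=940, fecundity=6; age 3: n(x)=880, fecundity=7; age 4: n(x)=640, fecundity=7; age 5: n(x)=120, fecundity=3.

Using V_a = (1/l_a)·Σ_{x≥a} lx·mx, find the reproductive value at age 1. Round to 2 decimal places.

lx = nx/n0 = nx/1000: 1, 0.99, 0.94, 0.88, 0.64, 0.12
lx·mx for x ≥ 1: 0, 5.64, 6.16, 4.48, 0.36 → sum = 16.64
V_1 = 16.64 / l_1 = 16.64 / 0.99 = 16.808081… → 16.81

16.81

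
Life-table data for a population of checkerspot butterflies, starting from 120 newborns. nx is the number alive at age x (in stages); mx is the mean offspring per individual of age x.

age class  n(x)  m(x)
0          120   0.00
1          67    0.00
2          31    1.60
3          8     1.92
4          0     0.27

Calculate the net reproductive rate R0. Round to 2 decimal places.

0.54

lx = nx/n0 = nx/120: 1, 0.55833…, 0.25833…, 0.06667…, 0
lx·mx by age: 0, 0, 0.413333…, 0.128…, 0
R0 = Σ lx·mx = 0.541333… → 0.54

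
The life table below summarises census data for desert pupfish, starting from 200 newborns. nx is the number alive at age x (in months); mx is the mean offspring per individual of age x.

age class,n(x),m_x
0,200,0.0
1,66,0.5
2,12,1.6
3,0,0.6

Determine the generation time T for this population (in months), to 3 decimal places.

lx = nx/n0 = nx/200: 1, 0.33, 0.06, 0
lx·mx: 0, 0.165, 0.096, 0 → R0 = 0.261
x·lx·mx: 0, 0.165, 0.192, 0 → Σ = 0.357
T = 0.357 / 0.261 = 1.367816… → 1.368

1.368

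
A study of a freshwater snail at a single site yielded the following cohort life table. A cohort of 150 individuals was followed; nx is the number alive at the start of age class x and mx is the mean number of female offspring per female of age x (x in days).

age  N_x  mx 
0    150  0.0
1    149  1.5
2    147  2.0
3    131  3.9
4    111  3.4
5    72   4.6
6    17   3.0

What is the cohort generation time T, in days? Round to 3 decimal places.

3.253

lx = nx/n0 = nx/150: 1, 0.99333…, 0.98, 0.87333…, 0.74, 0.48, 0.11333…
lx·mx: 0, 1.49…, 1.96, 3.406…, 2.516, 2.208, 0.34… → R0 = 11.92…
x·lx·mx: 0, 1.49…, 3.92, 10.218…, 10.064, 11.04, 2.04… → Σ = 38.772…
T = 38.772… / 11.92… = 3.252685… → 3.253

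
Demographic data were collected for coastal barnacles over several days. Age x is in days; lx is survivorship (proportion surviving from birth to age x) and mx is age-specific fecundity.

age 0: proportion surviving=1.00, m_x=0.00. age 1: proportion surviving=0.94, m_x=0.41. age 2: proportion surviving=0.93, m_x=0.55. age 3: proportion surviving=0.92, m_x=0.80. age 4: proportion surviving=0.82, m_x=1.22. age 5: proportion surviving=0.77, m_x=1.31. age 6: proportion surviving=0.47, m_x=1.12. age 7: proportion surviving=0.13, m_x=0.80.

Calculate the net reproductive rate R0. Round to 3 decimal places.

lx·mx by age: 0, 0.3854, 0.5115, 0.736, 1.0004, 1.0087, 0.5264, 0.104
R0 = Σ lx·mx = 4.2724 → 4.272

4.272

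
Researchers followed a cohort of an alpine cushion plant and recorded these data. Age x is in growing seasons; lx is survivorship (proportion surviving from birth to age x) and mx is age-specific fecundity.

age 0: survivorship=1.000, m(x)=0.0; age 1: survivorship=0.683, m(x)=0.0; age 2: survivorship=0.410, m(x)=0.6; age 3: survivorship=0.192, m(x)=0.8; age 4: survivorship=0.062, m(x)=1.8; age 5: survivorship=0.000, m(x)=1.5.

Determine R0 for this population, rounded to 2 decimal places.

0.51

lx·mx by age: 0, 0, 0.246, 0.1536, 0.1116, 0
R0 = Σ lx·mx = 0.5112 → 0.51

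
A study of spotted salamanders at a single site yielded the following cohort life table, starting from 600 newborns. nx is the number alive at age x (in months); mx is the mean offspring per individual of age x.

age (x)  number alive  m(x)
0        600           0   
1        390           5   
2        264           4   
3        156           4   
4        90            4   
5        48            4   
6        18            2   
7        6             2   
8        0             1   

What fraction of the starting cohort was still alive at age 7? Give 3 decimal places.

l_7 = n_7/n_0 = 6/600 = 0.01 → 0.010

0.010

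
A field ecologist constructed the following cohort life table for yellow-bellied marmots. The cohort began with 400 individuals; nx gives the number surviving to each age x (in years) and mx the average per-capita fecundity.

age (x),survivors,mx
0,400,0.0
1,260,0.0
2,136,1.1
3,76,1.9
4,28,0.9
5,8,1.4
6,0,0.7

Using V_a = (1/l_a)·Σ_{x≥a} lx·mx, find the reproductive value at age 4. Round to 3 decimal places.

lx = nx/n0 = nx/400: 1, 0.65, 0.34, 0.19, 0.07, 0.02, 0
lx·mx for x ≥ 4: 0.063, 0.028, 0 → sum = 0.091
V_4 = 0.091 / l_4 = 0.091 / 0.07 = 1.3 → 1.300

1.300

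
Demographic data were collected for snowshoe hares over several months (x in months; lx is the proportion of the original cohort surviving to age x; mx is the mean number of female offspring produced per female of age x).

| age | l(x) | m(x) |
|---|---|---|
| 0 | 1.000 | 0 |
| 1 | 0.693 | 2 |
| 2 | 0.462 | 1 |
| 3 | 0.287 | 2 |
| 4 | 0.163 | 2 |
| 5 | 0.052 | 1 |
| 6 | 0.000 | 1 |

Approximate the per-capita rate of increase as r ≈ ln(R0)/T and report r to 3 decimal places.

R0 = Σ lx·mx = 0 + 1.386 + 0.462 + 0.574 + 0.326 + 0.052 + 0 = 2.8
Σ x·lx·mx = 5.596; T = 5.596/2.8 = 1.99857…
r ≈ ln(R0)/T = ln(2.8)/1.99857… = 0.51518… → 0.515

0.515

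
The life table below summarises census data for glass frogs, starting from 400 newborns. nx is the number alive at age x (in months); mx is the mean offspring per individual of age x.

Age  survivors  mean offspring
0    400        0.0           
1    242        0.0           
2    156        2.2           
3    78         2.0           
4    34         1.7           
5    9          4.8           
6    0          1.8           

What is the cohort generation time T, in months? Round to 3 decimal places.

lx = nx/n0 = nx/400: 1, 0.605, 0.39, 0.195, 0.085, 0.0225, 0
lx·mx: 0, 0, 0.858, 0.39, 0.1445, 0.108, 0 → R0 = 1.5005
x·lx·mx: 0, 0, 1.716, 1.17, 0.578, 0.54, 0 → Σ = 4.004
T = 4.004 / 1.5005 = 2.668444… → 2.668

2.668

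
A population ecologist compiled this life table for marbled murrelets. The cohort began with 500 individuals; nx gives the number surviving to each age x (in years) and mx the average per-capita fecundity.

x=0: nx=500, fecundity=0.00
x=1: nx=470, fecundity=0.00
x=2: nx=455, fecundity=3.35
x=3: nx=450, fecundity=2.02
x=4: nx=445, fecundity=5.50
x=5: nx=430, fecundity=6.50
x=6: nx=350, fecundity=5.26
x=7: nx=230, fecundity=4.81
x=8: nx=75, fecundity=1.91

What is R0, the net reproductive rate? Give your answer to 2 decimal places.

lx = nx/n0 = nx/500: 1, 0.94, 0.91, 0.9, 0.89, 0.86, 0.7, 0.46, 0.15
lx·mx by age: 0, 0, 3.0485, 1.818, 4.895, 5.59, 3.682, 2.2126, 0.2865
R0 = Σ lx·mx = 21.5326 → 21.53

21.53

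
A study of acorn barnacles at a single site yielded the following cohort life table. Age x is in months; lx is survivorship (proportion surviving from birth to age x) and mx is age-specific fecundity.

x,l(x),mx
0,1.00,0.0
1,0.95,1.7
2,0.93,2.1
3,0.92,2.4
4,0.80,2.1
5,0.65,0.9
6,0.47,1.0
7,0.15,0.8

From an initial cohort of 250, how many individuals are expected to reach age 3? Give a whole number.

230

Expected survivors = N0 · l_3 = 250 × 0.92 = 230 → 230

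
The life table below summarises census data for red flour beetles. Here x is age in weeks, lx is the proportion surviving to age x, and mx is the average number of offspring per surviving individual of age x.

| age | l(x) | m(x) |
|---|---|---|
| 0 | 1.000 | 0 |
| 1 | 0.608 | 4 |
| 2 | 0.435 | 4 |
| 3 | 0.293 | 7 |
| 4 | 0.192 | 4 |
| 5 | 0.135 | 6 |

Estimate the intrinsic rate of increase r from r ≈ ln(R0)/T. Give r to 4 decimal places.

R0 = Σ lx·mx = 0 + 2.432 + 1.74 + 2.051 + 0.768 + 0.81 = 7.801
Σ x·lx·mx = 19.187; T = 19.187/7.801 = 2.45956…
r ≈ ln(R0)/T = ln(7.801)/2.45956… = 0.835212… → 0.8352

0.8352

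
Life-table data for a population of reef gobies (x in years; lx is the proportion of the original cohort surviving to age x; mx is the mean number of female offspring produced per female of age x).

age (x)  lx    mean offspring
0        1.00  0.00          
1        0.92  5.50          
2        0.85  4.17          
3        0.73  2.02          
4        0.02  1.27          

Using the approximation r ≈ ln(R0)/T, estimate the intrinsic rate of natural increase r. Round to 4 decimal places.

R0 = Σ lx·mx = 0 + 5.06 + 3.5445 + 1.4746 + 0.0254 = 10.1045
Σ x·lx·mx = 16.6744; T = 16.6744/10.1045 = 1.6502…
r ≈ ln(R0)/T = ln(10.1045)/1.6502… = 1.401641… → 1.4016

1.4016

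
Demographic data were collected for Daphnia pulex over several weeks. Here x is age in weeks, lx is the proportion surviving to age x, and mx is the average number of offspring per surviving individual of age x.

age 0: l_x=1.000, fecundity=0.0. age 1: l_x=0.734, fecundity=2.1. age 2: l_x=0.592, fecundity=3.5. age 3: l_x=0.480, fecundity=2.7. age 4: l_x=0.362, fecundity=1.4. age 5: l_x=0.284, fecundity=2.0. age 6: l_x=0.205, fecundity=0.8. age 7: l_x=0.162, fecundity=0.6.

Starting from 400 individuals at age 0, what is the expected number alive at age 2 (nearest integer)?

237

Expected survivors = N0 · l_2 = 400 × 0.592 = 236.8 → 237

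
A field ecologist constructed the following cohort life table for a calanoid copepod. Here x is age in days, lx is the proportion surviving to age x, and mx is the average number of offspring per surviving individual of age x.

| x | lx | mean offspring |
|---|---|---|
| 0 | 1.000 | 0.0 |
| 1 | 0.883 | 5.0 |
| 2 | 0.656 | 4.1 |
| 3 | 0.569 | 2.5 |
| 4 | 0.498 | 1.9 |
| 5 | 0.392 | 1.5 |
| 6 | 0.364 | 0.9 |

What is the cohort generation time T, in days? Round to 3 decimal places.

lx·mx: 0, 4.415, 2.6896, 1.4225, 0.9462, 0.588, 0.3276 → R0 = 10.3889
x·lx·mx: 0, 4.415, 5.3792, 4.2675, 3.7848, 2.94, 1.9656 → Σ = 22.7521
T = 22.7521 / 10.3889 = 2.190039… → 2.190

2.190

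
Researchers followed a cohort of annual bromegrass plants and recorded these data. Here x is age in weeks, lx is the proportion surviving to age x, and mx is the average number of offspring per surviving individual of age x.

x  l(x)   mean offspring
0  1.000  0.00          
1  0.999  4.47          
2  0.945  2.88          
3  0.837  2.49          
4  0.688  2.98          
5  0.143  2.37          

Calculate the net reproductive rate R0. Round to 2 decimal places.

11.66

lx·mx by age: 0, 4.46553, 2.7216, 2.08413, 2.05024, 0.33891
R0 = Σ lx·mx = 11.66041 → 11.66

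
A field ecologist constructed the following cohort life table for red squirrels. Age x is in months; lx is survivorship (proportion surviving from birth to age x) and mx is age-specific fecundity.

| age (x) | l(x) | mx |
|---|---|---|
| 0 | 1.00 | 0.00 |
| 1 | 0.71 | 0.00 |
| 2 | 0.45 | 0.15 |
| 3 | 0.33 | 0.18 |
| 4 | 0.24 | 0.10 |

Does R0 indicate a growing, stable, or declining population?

declining

R0 = Σ lx·mx = 0 + 0 + 0.0675 + 0.0594 + 0.024 = 0.1509
R0 < 1, so the population is declining.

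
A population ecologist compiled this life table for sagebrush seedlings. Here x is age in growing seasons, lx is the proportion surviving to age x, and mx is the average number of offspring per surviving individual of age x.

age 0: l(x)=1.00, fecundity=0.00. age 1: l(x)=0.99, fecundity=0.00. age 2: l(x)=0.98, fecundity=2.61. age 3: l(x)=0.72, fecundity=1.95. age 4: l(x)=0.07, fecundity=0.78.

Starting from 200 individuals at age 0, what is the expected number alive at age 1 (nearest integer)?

Expected survivors = N0 · l_1 = 200 × 0.99 = 198 → 198

198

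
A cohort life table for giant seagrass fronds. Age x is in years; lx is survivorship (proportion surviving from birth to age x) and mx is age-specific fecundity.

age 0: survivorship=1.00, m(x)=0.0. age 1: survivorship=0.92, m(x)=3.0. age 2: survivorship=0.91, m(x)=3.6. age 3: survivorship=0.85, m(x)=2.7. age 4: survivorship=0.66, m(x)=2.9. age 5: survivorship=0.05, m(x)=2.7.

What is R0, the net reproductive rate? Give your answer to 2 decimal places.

lx·mx by age: 0, 2.76, 3.276, 2.295, 1.914, 0.135
R0 = Σ lx·mx = 10.38 → 10.38

10.38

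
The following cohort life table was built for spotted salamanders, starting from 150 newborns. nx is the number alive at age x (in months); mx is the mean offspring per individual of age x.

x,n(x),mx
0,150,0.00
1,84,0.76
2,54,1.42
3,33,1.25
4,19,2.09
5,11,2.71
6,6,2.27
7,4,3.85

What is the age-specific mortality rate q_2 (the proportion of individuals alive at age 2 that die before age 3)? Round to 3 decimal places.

lx = nx/n0 = nx/150: 1, 0.56, 0.36, 0.22, 0.12667…, 0.07333…, 0.04, 0.02667…
q_2 = (l_2 − l_3) / l_2 = (0.36 − 0.22) / 0.36
     = 0.14 / 0.36 = 0.388889… → 0.389

0.389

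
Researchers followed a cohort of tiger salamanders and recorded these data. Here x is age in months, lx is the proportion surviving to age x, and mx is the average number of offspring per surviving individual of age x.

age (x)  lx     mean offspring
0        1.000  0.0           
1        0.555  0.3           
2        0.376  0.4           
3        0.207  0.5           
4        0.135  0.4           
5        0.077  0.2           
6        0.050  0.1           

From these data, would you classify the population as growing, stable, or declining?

declining

R0 = Σ lx·mx = 0 + 0.1665 + 0.1504 + 0.1035 + 0.054 + 0.0154 + 0.005 = 0.4948
R0 < 1, so the population is declining.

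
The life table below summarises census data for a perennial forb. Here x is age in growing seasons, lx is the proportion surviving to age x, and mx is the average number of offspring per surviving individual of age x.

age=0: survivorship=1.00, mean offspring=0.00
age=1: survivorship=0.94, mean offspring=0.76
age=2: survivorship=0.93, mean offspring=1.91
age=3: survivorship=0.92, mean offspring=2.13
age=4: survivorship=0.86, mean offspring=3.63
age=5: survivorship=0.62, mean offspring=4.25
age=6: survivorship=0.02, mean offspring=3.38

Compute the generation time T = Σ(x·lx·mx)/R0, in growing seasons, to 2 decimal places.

lx·mx: 0, 0.7144, 1.7763, 1.9596, 3.1218, 2.635, 0.0676 → R0 = 10.2747
x·lx·mx: 0, 0.7144, 3.5526, 5.8788, 12.4872, 13.175, 0.4056 → Σ = 36.2136
T = 36.2136 / 10.2747 = 3.524541… → 3.52

3.52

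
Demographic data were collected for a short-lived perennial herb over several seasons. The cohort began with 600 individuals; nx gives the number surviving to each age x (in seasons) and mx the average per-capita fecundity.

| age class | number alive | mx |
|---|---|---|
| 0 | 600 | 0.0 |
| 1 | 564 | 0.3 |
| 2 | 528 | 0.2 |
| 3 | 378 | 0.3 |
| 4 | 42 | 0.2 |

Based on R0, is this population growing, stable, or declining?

declining

lx = nx/n0 = nx/600: 1, 0.94, 0.88, 0.63, 0.07
R0 = Σ lx·mx = 0 + 0.282 + 0.176 + 0.189 + 0.014 = 0.661
R0 < 1, so the population is declining.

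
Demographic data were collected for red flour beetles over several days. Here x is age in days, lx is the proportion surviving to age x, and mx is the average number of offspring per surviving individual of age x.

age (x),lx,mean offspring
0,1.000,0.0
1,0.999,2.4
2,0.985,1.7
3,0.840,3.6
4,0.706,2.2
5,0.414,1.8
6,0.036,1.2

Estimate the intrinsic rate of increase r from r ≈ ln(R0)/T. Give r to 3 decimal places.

R0 = Σ lx·mx = 0 + 2.3976 + 1.6745 + 3.024 + 1.5532 + 0.7452 + 0.0432 = 9.4377
Σ x·lx·mx = 25.0166; T = 25.0166/9.4377 = 2.65071…
r ≈ ln(R0)/T = ln(9.4377)/2.65071… = 0.84683… → 0.847

0.847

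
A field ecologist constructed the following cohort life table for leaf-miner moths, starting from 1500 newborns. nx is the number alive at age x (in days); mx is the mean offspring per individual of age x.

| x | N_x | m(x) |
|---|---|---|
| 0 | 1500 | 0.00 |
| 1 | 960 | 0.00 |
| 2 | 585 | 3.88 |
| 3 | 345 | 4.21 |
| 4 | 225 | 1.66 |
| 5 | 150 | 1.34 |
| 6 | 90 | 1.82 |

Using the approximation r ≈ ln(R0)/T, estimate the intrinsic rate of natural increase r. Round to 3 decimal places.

lx = nx/n0 = nx/1500: 1, 0.64, 0.39, 0.23, 0.15, 0.1, 0.06
R0 = Σ lx·mx = 0 + 0 + 1.5132 + 0.9683 + 0.249 + 0.134 + 0.1092 = 2.9737
Σ x·lx·mx = 8.2525; T = 8.2525/2.9737 = 2.77516…
r ≈ ln(R0)/T = ln(2.9737)/2.77516… = 0.3927… → 0.393

0.393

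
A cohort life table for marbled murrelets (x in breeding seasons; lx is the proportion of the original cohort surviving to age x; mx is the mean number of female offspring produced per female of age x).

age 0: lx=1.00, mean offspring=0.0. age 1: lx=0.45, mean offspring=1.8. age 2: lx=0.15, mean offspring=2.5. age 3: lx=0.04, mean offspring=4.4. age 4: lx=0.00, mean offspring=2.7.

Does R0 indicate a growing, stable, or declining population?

growing

R0 = Σ lx·mx = 0 + 0.81 + 0.375 + 0.176 + 0 = 1.361
R0 > 1, so the population is growing.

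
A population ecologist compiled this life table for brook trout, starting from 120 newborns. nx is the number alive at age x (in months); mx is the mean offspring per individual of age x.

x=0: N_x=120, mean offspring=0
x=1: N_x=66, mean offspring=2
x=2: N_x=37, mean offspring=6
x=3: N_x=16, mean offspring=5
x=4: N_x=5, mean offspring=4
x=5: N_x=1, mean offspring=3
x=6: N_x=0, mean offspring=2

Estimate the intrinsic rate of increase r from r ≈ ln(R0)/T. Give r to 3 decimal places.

lx = nx/n0 = nx/120: 1, 0.55, 0.30833…, 0.13333…, 0.04167…, 0.00833…, 0
R0 = Σ lx·mx = 0 + 1.1 + 1.85… + 0.66667… + 0.16667… + 0.025… + 0 = 3.808333…
Σ x·lx·mx = 7.591667…; T = 7.591667…/3.808333… = 1.99344…
r ≈ ln(R0)/T = ln(3.808333…)/1.99344… = 0.6708… → 0.671

0.671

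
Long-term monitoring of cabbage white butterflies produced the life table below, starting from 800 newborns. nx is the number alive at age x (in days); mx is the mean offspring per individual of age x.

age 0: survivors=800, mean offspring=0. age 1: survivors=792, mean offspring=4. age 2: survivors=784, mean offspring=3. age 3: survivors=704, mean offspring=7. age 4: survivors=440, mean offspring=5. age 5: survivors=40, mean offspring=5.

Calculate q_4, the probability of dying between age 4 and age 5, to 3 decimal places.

0.909

lx = nx/n0 = nx/800: 1, 0.99, 0.98, 0.88, 0.55, 0.05
q_4 = (l_4 − l_5) / l_4 = (0.55 − 0.05) / 0.55
     = 0.5 / 0.55 = 0.909091… → 0.909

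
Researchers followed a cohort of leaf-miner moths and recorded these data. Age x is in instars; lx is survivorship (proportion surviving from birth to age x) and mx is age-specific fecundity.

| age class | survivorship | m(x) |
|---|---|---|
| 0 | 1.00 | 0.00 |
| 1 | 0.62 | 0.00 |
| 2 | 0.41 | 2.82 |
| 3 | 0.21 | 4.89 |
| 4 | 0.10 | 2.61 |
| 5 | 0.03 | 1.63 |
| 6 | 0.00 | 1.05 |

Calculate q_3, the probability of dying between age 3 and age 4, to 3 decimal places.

q_3 = (l_3 − l_4) / l_3 = (0.21 − 0.1) / 0.21
     = 0.11 / 0.21 = 0.52381… → 0.524

0.524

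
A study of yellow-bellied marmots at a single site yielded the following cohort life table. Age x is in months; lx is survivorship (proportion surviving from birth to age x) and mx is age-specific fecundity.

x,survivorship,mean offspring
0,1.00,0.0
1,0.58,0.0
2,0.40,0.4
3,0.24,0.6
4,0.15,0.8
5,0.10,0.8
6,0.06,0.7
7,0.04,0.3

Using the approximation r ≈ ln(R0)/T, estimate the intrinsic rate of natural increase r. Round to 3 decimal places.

R0 = Σ lx·mx = 0 + 0 + 0.16 + 0.144 + 0.12 + 0.08 + 0.042 + 0.012 = 0.558
Σ x·lx·mx = 1.968; T = 1.968/0.558 = 3.52688…
r ≈ ln(R0)/T = ln(0.558)/3.52688… = -0.16541… → -0.165

-0.165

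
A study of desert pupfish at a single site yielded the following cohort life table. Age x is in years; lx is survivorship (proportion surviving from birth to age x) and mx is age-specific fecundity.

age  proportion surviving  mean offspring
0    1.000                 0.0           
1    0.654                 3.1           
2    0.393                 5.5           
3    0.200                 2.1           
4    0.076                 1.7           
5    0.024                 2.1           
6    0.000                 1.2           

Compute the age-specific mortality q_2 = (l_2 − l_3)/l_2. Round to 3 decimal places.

q_2 = (l_2 − l_3) / l_2 = (0.393 − 0.2) / 0.393
     = 0.193 / 0.393 = 0.491094… → 0.491

0.491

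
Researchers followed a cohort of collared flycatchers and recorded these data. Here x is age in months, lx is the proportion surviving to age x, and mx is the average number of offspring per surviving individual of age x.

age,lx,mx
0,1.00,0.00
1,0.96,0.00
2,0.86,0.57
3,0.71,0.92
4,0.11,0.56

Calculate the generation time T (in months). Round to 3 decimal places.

lx·mx: 0, 0, 0.4902, 0.6532, 0.0616 → R0 = 1.205
x·lx·mx: 0, 0, 0.9804, 1.9596, 0.2464 → Σ = 3.1864
T = 3.1864 / 1.205 = 2.644315… → 2.644

2.644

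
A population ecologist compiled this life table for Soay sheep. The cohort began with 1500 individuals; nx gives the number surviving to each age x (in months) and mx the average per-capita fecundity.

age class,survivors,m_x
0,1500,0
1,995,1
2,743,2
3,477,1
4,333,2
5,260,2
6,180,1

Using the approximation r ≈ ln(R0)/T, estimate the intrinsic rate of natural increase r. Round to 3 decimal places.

lx = nx/n0 = nx/1500: 1, 0.66333…, 0.49533…, 0.318, 0.222, 0.17333…, 0.12
R0 = Σ lx·mx = 0 + 0.66333… + 0.99067… + 0.318 + 0.444 + 0.34667… + 0.12 = 2.882667…
Σ x·lx·mx = 7.828…; T = 7.828…/2.882667… = 2.71554…
r ≈ ln(R0)/T = ln(2.882667…)/2.71554… = 0.38987… → 0.390

0.390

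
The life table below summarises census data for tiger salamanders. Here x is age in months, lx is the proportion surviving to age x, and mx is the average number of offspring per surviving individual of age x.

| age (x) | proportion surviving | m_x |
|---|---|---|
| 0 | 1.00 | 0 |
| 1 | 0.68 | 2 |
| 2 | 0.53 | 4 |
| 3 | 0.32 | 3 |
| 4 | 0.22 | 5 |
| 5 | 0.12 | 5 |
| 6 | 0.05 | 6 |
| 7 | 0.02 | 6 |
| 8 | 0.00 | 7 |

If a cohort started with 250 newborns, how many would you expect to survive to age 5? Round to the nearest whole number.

Expected survivors = N0 · l_5 = 250 × 0.12 = 30 → 30

30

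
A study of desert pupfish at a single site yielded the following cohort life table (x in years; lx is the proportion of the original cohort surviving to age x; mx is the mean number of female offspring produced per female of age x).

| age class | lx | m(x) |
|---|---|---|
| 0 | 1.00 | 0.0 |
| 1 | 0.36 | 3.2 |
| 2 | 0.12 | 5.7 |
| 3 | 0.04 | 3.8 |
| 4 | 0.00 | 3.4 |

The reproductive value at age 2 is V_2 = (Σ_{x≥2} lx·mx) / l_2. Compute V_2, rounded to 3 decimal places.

lx·mx for x ≥ 2: 0.684, 0.152, 0 → sum = 0.836
V_2 = 0.836 / l_2 = 0.836 / 0.12 = 6.966667… → 6.967

6.967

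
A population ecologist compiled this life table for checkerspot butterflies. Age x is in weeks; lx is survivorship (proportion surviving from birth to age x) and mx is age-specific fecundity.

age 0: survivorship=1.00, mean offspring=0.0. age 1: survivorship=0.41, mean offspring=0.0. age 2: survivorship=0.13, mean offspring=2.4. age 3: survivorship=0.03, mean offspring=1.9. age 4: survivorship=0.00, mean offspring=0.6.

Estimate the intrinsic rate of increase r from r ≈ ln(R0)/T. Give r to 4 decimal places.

R0 = Σ lx·mx = 0 + 0 + 0.312 + 0.057 + 0 = 0.369
Σ x·lx·mx = 0.795; T = 0.795/0.369 = 2.15447…
r ≈ ln(R0)/T = ln(0.369)/2.15447… = -0.462739… → -0.4627

-0.4627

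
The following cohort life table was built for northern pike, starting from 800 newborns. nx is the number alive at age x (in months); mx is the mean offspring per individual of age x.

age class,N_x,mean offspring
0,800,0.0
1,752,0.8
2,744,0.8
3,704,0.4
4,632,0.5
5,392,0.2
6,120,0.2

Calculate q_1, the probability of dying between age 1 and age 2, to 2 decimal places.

lx = nx/n0 = nx/800: 1, 0.94, 0.93, 0.88, 0.79, 0.49, 0.15
q_1 = (l_1 − l_2) / l_1 = (0.94 − 0.93) / 0.94
     = 0.01 / 0.94 = 0.010638… → 0.01

0.01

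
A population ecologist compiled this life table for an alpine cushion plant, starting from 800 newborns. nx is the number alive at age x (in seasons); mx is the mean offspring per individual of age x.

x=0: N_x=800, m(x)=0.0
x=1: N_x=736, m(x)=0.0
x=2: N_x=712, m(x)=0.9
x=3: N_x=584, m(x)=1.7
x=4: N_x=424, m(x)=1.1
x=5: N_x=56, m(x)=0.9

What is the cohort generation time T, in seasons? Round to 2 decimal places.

lx = nx/n0 = nx/800: 1, 0.92, 0.89, 0.73, 0.53, 0.07
lx·mx: 0, 0, 0.801, 1.241, 0.583, 0.063 → R0 = 2.688
x·lx·mx: 0, 0, 1.602, 3.723, 2.332, 0.315 → Σ = 7.972
T = 7.972 / 2.688 = 2.965774… → 2.97

2.97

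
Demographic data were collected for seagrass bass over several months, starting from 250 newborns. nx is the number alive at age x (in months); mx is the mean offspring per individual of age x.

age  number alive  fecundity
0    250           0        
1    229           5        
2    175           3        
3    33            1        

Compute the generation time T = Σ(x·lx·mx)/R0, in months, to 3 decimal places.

1.347

lx = nx/n0 = nx/250: 1, 0.916, 0.7, 0.132
lx·mx: 0, 4.58, 2.1, 0.132 → R0 = 6.812
x·lx·mx: 0, 4.58, 4.2, 0.396 → Σ = 9.176
T = 9.176 / 6.812 = 1.347035… → 1.347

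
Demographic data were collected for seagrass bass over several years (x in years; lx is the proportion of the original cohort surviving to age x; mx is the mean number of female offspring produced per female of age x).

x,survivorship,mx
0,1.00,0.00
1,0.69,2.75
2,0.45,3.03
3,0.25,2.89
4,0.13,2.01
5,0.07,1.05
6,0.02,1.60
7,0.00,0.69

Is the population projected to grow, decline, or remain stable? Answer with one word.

growing

R0 = Σ lx·mx = 0 + 1.8975 + 1.3635 + 0.7225 + 0.2613 + 0.0735 + 0.032 + 0 = 4.3503
R0 > 1, so the population is growing.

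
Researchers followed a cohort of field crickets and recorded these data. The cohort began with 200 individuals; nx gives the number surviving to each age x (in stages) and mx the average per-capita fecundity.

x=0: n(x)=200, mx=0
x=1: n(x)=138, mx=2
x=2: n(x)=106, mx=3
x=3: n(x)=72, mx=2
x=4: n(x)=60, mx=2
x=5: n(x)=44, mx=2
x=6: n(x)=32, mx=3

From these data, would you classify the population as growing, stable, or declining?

lx = nx/n0 = nx/200: 1, 0.69, 0.53, 0.36, 0.3, 0.22, 0.16
R0 = Σ lx·mx = 0 + 1.38 + 1.59 + 0.72 + 0.6 + 0.44 + 0.48 = 5.21
R0 > 1, so the population is growing.

growing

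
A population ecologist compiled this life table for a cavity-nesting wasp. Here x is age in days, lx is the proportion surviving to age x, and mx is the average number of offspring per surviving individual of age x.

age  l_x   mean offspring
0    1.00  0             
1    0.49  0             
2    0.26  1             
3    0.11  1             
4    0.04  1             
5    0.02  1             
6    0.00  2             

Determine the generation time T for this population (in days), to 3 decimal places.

lx·mx: 0, 0, 0.26, 0.11, 0.04, 0.02, 0 → R0 = 0.43
x·lx·mx: 0, 0, 0.52, 0.33, 0.16, 0.1, 0 → Σ = 1.11
T = 1.11 / 0.43 = 2.581395… → 2.581

2.581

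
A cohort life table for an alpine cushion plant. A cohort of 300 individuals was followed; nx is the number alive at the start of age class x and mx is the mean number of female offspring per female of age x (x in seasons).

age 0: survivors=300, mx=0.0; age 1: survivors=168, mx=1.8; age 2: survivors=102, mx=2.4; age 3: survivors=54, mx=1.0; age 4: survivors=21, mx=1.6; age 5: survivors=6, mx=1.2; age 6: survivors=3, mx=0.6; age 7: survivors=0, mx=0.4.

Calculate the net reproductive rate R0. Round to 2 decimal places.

2.15

lx = nx/n0 = nx/300: 1, 0.56, 0.34, 0.18, 0.07, 0.02, 0.01, 0
lx·mx by age: 0, 1.008, 0.816, 0.18, 0.112, 0.024, 0.006, 0
R0 = Σ lx·mx = 2.146 → 2.15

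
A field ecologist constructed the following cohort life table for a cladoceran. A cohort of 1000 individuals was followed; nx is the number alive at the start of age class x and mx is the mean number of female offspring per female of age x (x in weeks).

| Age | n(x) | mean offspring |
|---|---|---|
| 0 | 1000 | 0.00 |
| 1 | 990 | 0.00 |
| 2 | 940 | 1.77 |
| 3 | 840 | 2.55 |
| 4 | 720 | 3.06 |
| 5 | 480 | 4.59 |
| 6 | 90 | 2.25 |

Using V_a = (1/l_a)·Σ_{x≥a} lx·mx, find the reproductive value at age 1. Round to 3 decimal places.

lx = nx/n0 = nx/1000: 1, 0.99, 0.94, 0.84, 0.72, 0.48, 0.09
lx·mx for x ≥ 1: 0, 1.6638, 2.142, 2.2032, 2.2032, 0.2025 → sum = 8.4147
V_1 = 8.4147 / l_1 = 8.4147 / 0.99 = 8.499697… → 8.500

8.500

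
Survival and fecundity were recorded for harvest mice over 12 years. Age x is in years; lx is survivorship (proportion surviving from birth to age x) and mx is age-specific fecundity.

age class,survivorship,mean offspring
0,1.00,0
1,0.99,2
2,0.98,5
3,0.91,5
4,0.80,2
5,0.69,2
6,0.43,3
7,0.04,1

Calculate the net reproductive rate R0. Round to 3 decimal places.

15.740

lx·mx by age: 0, 1.98, 4.9, 4.55, 1.6, 1.38, 1.29, 0.04
R0 = Σ lx·mx = 15.74 → 15.740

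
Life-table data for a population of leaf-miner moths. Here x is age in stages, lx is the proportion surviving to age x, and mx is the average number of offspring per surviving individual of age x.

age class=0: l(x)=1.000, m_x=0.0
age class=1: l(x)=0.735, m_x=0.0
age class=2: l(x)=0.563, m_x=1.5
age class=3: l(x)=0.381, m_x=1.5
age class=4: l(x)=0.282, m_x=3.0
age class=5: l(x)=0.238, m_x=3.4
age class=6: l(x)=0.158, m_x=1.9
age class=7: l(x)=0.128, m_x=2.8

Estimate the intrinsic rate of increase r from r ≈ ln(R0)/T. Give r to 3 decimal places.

0.324

R0 = Σ lx·mx = 0 + 0 + 0.8445 + 0.5715 + 0.846 + 0.8092 + 0.3002 + 0.3584 = 3.7298
Σ x·lx·mx = 15.1435; T = 15.1435/3.7298 = 4.06014…
r ≈ ln(R0)/T = ln(3.7298)/4.06014… = 0.32421… → 0.324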